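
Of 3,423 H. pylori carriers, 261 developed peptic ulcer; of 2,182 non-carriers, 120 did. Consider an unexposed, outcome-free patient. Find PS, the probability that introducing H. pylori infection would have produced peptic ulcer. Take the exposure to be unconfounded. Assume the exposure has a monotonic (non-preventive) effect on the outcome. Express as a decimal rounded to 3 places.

p₁ = P(outcome | exposed) = 261/3423 = 0.076249
p₀ = P(outcome | unexposed) = 120/2182 = 0.054995
Under exogeneity and monotonicity, PS = (p₁ − p₀) / (1 − p₀).
PS = (0.076249 − 0.054995) / (1 − 0.054995) = 0.021253 / 0.945 ≈ 0.0225

PS ≈ 0.022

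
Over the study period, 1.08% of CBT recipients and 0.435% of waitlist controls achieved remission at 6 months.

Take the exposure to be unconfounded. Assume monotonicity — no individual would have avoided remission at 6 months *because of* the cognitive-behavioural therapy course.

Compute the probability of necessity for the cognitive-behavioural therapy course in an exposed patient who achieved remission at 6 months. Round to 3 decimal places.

p₁ = 0.0108, p₀ = 0.00435.
Under exogeneity and monotonicity, PN = (p₁ − p₀) / p₁.
PN = (0.0108 − 0.00435) / 0.0108 = 0.00645 / 0.0108 ≈ 0.5972

PN ≈ 0.597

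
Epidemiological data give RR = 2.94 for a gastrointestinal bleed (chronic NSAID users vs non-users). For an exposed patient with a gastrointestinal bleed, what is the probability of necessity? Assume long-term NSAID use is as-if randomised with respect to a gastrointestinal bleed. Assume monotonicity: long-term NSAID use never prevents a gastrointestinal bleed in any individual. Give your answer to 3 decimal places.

PN ≈ 0.660

Under exogeneity and monotonicity, PN = (RR − 1) / RR = 1 − 1/RR.
PN = (2.94 − 1) / 2.94 = 1.94 / 2.94 ≈ 0.6599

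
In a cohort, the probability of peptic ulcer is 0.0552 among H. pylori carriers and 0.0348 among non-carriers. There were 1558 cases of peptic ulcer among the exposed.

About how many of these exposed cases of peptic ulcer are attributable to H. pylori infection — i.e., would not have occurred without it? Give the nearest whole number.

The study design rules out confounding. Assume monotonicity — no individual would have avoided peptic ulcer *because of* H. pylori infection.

Let p₁ = 0.0552, p₀ = 0.0348.
PN = (p₁ − p₀)/p₁ = (0.0552 − 0.0348) / 0.0552 ≈ 0.36957.
Attributable cases ≈ PN × (exposed cases) = 0.36957 × 1558 ≈ 575.78.

about 576 cases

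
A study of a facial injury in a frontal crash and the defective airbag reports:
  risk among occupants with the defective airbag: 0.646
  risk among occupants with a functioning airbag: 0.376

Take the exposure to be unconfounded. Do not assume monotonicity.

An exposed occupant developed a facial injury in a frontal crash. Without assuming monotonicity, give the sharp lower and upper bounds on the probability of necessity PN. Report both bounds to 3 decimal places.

Let p₁ = 0.646, p₀ = 0.376.
Under exogeneity alone the bounds on PN are max{0,(p₁−p₀)/p₁} ≤ PN ≤ min{1,(1−p₀)/p₁}.
  lower = (p₁ − p₀)/p₁ = 0.27 / 0.646 ≈ 0.4180
  upper = min{1, (1 − p₀)/p₁} = 0.624 / 0.646 ≈ 0.9659

0.418 ≤ PN ≤ 0.966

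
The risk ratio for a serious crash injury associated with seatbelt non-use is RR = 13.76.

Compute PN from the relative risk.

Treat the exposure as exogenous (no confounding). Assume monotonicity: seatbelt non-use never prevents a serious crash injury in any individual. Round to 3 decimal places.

Under exogeneity and monotonicity, PN = (RR − 1) / RR = 1 − 1/RR.
PN = (13.76 − 1) / 13.76 = 12.76 / 13.76 ≈ 0.9273

PN ≈ 0.927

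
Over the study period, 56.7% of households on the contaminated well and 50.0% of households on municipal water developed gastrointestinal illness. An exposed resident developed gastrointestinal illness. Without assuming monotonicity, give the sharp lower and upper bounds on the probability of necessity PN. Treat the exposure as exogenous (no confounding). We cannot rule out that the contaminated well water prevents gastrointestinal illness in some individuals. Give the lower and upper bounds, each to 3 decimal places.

p₁ = 0.567, p₀ = 0.5.
Under exogeneity alone the bounds on PN are max{0,(p₁−p₀)/p₁} ≤ PN ≤ min{1,(1−p₀)/p₁}.
  lower = (p₁ − p₀)/p₁ = 0.067 / 0.567 ≈ 0.1182
  upper = min{1, (1 − p₀)/p₁} = 0.5 / 0.567 ≈ 0.8818

0.118 ≤ PN ≤ 0.882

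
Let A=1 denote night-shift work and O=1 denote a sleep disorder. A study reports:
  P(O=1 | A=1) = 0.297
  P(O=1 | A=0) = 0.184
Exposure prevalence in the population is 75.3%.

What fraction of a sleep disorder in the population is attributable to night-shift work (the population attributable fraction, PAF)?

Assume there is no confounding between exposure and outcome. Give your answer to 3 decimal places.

PAF ≈ 0.316

Let p₁ = 0.297, p₀ = 0.184.
Overall risk P(Y=1) = π·p₁ + (1−π)·p₀ = 0.753×0.297 + 0.247×0.184 = 0.26909.
Under exogeneity, PAF = [P(Y=1) − p₀] / P(Y=1).
PAF = (0.26909 − 0.184) / 0.26909 ≈ 0.3162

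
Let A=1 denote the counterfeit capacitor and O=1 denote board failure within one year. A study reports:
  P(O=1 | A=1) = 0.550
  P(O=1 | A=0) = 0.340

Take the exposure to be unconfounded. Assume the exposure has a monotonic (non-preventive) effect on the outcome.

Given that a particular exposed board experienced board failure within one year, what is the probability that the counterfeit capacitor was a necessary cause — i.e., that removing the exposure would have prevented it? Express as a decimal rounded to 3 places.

Let p₁ = 0.55, p₀ = 0.34.
Under exogeneity and monotonicity, PN = (p₁ − p₀) / p₁.
PN = (0.55 − 0.34) / 0.55 = 0.21 / 0.55 ≈ 0.3818

PN ≈ 0.382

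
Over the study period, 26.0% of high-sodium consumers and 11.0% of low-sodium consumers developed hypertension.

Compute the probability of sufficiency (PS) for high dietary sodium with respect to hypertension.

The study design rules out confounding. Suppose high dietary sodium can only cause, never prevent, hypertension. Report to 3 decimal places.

p₁ = 0.26, p₀ = 0.11.
Under exogeneity and monotonicity, PS = (p₁ − p₀) / (1 − p₀).
PS = (0.26 − 0.11) / (1 − 0.11) = 0.15 / 0.89 ≈ 0.1685

PS ≈ 0.169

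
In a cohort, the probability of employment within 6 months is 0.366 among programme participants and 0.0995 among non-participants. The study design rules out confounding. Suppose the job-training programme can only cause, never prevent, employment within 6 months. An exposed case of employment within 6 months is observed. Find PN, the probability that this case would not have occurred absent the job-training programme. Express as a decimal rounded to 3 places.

Let p₁ = 0.366, p₀ = 0.0995.
Under exogeneity and monotonicity, PN = (p₁ − p₀) / p₁.
PN = (0.366 − 0.0995) / 0.366 = 0.2665 / 0.366 ≈ 0.7281

PN ≈ 0.728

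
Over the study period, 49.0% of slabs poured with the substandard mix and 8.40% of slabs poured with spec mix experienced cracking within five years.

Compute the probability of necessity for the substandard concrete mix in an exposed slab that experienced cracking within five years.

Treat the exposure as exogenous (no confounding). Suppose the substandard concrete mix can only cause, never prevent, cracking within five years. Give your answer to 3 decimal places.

p₁ = 0.49, p₀ = 0.084.
Under exogeneity and monotonicity, PN = (p₁ − p₀) / p₁.
PN = (0.49 − 0.084) / 0.49 = 0.406 / 0.49 ≈ 0.8286

PN ≈ 0.829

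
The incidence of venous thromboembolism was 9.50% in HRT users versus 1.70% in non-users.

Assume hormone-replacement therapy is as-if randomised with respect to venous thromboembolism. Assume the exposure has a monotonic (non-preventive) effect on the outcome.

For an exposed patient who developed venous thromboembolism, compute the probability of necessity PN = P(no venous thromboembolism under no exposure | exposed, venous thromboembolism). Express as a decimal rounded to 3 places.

PN ≈ 0.821

p₁ = 0.095, p₀ = 0.017.
Under exogeneity and monotonicity, PN = (p₁ − p₀) / p₁.
PN = (0.095 − 0.017) / 0.095 = 0.078 / 0.095 ≈ 0.8211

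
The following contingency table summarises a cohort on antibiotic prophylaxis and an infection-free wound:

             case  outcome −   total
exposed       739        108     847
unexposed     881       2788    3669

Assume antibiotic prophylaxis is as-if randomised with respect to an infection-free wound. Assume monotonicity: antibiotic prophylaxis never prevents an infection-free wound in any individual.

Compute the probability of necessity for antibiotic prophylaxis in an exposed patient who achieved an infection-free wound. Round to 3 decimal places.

p₁ = P(outcome | exposed) = 739/847 = 0.87249
p₀ = P(outcome | unexposed) = 881/3669 = 0.24012
Under exogeneity and monotonicity, PN = (p₁ − p₀) / p₁.
PN = (0.87249 − 0.24012) / 0.87249 = 0.63237 / 0.87249 ≈ 0.7248

PN ≈ 0.725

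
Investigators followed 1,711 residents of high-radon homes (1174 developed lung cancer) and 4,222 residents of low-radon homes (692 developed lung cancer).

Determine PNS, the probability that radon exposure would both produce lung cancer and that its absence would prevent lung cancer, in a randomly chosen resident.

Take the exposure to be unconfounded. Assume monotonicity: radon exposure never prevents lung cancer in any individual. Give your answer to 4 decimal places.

p₁ = P(outcome | exposed) = 1174/1711 = 0.68615
p₀ = P(outcome | unexposed) = 692/4222 = 0.1639
Under exogeneity and monotonicity, PNS = p₁ − p₀.
PNS = 0.68615 − 0.1639 = 0.52225

PNS ≈ 0.5222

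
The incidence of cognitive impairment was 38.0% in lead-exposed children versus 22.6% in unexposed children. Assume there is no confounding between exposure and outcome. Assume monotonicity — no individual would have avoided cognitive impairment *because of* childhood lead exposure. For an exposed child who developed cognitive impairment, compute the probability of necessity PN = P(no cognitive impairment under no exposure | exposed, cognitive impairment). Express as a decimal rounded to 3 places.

PN ≈ 0.405

p₁ = 0.38, p₀ = 0.226.
Under exogeneity and monotonicity, PN = (p₁ − p₀) / p₁.
PN = (0.38 − 0.226) / 0.38 = 0.154 / 0.38 ≈ 0.4053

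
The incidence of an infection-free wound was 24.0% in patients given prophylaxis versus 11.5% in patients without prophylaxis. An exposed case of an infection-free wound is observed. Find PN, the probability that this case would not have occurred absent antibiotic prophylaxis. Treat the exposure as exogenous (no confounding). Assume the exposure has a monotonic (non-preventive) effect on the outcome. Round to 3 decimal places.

p₁ = 0.24, p₀ = 0.115.
Under exogeneity and monotonicity, PN = (p₁ − p₀) / p₁.
PN = (0.24 − 0.115) / 0.24 = 0.125 / 0.24 ≈ 0.5208

PN ≈ 0.521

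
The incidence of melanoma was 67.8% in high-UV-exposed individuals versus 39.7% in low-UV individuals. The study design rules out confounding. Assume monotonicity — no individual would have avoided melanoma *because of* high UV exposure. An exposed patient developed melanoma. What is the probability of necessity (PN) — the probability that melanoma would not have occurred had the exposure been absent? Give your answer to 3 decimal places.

p₁ = 0.678, p₀ = 0.397.
Under exogeneity and monotonicity, PN = (p₁ − p₀) / p₁.
PN = (0.678 − 0.397) / 0.678 = 0.281 / 0.678 ≈ 0.4145

PN ≈ 0.414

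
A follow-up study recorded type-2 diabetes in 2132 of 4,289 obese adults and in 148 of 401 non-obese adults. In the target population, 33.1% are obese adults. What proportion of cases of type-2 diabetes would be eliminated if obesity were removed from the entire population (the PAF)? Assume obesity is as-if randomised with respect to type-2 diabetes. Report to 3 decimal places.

p₁ = P(outcome | exposed) = 2132/4289 = 0.49709
p₀ = P(outcome | unexposed) = 148/401 = 0.36908
Overall risk P(Y=1) = π·p₁ + (1−π)·p₀ = 0.331×0.49709 + 0.669×0.36908 = 0.41145.
Under exogeneity, PAF = [P(Y=1) − p₀] / P(Y=1).
PAF = (0.41145 − 0.36908) / 0.41145 ≈ 0.1030

PAF ≈ 0.103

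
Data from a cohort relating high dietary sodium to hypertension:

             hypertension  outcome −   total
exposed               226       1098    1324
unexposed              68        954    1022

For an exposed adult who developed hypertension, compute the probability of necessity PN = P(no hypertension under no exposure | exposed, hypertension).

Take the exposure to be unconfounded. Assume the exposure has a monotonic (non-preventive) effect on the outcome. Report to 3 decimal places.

PN ≈ 0.610

p₁ = P(outcome | exposed) = 226/1324 = 0.17069
p₀ = P(outcome | unexposed) = 68/1022 = 0.066536
Under exogeneity and monotonicity, PN = (p₁ − p₀) / p₁.
PN = (0.17069 − 0.066536) / 0.17069 = 0.10416 / 0.17069 ≈ 0.6102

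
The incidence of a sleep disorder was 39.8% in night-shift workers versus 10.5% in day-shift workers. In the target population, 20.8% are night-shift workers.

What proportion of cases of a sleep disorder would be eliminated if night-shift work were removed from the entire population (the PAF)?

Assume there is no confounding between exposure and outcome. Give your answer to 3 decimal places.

p₁ = 0.398, p₀ = 0.105.
Overall risk P(Y=1) = π·p₁ + (1−π)·p₀ = 0.208×0.398 + 0.792×0.105 = 0.16594.
Under exogeneity, PAF = [P(Y=1) − p₀] / P(Y=1).
PAF = (0.16594 − 0.105) / 0.16594 ≈ 0.3673

PAF ≈ 0.367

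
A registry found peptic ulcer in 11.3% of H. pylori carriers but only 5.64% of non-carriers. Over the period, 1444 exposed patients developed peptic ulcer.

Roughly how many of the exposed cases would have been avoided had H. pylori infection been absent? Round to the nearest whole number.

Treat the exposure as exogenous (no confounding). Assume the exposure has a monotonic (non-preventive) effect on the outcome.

p₁ = 0.113, p₀ = 0.0564.
PN = (p₁ − p₀)/p₁ = (0.113 − 0.0564) / 0.113 ≈ 0.50088.
Attributable cases ≈ PN × (exposed cases) = 0.50088 × 1444 ≈ 723.28.

about 723 cases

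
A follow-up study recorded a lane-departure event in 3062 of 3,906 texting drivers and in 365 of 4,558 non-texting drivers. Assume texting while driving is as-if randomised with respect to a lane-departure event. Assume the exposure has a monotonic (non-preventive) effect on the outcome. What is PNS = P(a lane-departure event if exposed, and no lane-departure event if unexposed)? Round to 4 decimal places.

PNS ≈ 0.7038

p₁ = P(outcome | exposed) = 3062/3906 = 0.78392
p₀ = P(outcome | unexposed) = 365/4558 = 0.080079
Under exogeneity and monotonicity, PNS = p₁ − p₀.
PNS = 0.78392 − 0.080079 = 0.70384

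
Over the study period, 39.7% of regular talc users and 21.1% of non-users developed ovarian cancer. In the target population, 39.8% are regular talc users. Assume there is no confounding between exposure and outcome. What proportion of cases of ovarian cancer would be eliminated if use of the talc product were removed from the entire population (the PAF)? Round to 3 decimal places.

p₁ = 0.397, p₀ = 0.211.
Overall risk P(Y=1) = π·p₁ + (1−π)·p₀ = 0.398×0.397 + 0.602×0.211 = 0.28503.
Under exogeneity, PAF = [P(Y=1) − p₀] / P(Y=1).
PAF = (0.28503 − 0.211) / 0.28503 ≈ 0.2597

PAF ≈ 0.260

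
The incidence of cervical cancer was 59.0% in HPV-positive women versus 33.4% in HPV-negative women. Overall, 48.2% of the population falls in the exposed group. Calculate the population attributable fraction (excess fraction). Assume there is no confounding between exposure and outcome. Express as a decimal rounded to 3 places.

p₁ = 0.59, p₀ = 0.334.
Overall risk P(Y=1) = π·p₁ + (1−π)·p₀ = 0.482×0.59 + 0.518×0.334 = 0.45739.
Under exogeneity, PAF = [P(Y=1) − p₀] / P(Y=1).
PAF = (0.45739 − 0.334) / 0.45739 ≈ 0.2698

PAF ≈ 0.270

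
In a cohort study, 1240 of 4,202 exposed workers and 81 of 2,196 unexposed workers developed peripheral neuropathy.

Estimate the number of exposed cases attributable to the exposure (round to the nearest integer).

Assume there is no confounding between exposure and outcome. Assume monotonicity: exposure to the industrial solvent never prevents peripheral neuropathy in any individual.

about 1085 cases

p₁ = P(outcome | exposed) = 1240/4202 = 0.2951
p₀ = P(outcome | unexposed) = 81/2196 = 0.036885
PN = (p₁ − p₀)/p₁ = (0.2951 − 0.036885) / 0.2951 ≈ 0.87501.
Attributable cases ≈ PN × (exposed cases) = 0.87501 × 1240 ≈ 1085.01.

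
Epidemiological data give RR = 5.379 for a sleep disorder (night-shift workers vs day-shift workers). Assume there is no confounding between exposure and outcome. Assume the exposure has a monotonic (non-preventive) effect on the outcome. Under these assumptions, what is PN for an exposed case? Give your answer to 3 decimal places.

PN ≈ 0.814

Under exogeneity and monotonicity, PN = (RR − 1) / RR = 1 − 1/RR.
PN = (5.379 − 1) / 5.379 = 4.379 / 5.379 ≈ 0.8141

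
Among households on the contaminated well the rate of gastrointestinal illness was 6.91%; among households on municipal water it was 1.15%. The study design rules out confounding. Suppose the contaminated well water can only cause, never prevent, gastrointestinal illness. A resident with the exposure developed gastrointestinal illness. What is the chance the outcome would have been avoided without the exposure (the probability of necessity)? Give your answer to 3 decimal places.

p₁ = 0.0691, p₀ = 0.0115.
Under exogeneity and monotonicity, PN = (p₁ − p₀) / p₁.
PN = (0.0691 − 0.0115) / 0.0691 = 0.0576 / 0.0691 ≈ 0.8336

PN ≈ 0.834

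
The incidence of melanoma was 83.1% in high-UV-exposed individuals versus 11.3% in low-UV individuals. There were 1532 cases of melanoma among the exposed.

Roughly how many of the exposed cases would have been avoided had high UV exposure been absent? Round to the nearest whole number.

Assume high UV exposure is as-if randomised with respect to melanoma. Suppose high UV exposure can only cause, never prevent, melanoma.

about 1324 cases

p₁ = 0.831, p₀ = 0.113.
PN = (p₁ − p₀)/p₁ = (0.831 − 0.113) / 0.831 ≈ 0.86402.
Attributable cases ≈ PN × (exposed cases) = 0.86402 × 1532 ≈ 1323.68.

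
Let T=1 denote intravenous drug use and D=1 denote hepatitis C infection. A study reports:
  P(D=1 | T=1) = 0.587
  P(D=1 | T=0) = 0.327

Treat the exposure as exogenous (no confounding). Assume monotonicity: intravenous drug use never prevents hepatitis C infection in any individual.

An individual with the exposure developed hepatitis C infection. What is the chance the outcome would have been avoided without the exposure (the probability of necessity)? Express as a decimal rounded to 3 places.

Let p₁ = 0.587, p₀ = 0.327.
Under exogeneity and monotonicity, PN = (p₁ − p₀) / p₁.
PN = (0.587 − 0.327) / 0.587 = 0.26 / 0.587 ≈ 0.4429

PN ≈ 0.443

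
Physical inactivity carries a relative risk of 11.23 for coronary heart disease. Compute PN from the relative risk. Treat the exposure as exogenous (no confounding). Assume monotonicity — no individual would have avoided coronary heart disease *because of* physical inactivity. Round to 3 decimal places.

Under exogeneity and monotonicity, PN = (RR − 1) / RR = 1 − 1/RR.
PN = (11.23 − 1) / 11.23 = 10.23 / 11.23 ≈ 0.9110

PN ≈ 0.911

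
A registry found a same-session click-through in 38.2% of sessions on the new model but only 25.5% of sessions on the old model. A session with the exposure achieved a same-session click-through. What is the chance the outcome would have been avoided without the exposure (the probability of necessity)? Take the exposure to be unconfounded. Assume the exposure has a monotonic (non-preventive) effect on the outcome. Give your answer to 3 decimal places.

p₁ = 0.382, p₀ = 0.255.
Under exogeneity and monotonicity, PN = (p₁ − p₀) / p₁.
PN = (0.382 − 0.255) / 0.382 = 0.127 / 0.382 ≈ 0.3325

PN ≈ 0.332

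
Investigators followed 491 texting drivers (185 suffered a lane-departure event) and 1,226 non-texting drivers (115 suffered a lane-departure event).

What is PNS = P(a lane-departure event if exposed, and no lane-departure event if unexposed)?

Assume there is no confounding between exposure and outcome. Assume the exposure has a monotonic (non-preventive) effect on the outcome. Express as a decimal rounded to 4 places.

PNS ≈ 0.2830

p₁ = P(outcome | exposed) = 185/491 = 0.37678
p₀ = P(outcome | unexposed) = 115/1226 = 0.093801
Under exogeneity and monotonicity, PNS = p₁ − p₀.
PNS = 0.37678 − 0.093801 = 0.28298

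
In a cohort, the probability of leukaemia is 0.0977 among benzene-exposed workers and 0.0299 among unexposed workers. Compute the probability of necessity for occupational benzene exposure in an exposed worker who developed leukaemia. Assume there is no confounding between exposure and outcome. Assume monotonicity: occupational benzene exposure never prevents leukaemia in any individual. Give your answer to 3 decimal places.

Let p₁ = 0.0977, p₀ = 0.0299.
Under exogeneity and monotonicity, PN = (p₁ − p₀) / p₁.
PN = (0.0977 − 0.0299) / 0.0977 = 0.0678 / 0.0977 ≈ 0.6940

PN ≈ 0.694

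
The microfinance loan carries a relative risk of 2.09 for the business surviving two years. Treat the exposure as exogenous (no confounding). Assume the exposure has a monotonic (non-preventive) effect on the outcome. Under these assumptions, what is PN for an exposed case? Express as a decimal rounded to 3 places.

Under exogeneity and monotonicity, PN = (RR − 1) / RR = 1 − 1/RR.
PN = (2.09 − 1) / 2.09 = 1.09 / 2.09 ≈ 0.5215

PN ≈ 0.522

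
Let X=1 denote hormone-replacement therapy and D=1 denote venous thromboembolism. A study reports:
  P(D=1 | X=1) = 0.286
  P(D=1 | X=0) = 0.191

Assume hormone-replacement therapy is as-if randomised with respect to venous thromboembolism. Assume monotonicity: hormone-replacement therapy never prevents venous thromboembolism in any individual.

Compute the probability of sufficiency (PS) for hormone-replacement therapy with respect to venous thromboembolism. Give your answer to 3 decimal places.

PS ≈ 0.117

Let p₁ = 0.286, p₀ = 0.191.
Under exogeneity and monotonicity, PS = (p₁ − p₀) / (1 − p₀).
PS = (0.286 − 0.191) / (1 − 0.191) = 0.095 / 0.809 ≈ 0.1174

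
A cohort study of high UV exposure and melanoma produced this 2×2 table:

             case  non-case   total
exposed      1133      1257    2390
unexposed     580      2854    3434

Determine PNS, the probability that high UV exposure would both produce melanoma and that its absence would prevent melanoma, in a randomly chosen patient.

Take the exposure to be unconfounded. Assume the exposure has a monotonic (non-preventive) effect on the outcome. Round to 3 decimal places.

PNS ≈ 0.305

p₁ = P(outcome | exposed) = 1133/2390 = 0.47406
p₀ = P(outcome | unexposed) = 580/3434 = 0.1689
Under exogeneity and monotonicity, PNS = p₁ − p₀.
PNS = 0.47406 − 0.1689 = 0.30516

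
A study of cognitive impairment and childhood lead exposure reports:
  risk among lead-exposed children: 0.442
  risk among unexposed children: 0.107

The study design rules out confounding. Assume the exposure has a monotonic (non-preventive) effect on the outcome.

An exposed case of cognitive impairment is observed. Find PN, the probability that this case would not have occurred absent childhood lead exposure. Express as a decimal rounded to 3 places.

PN ≈ 0.758

Let p₁ = 0.442, p₀ = 0.107.
Under exogeneity and monotonicity, PN = (p₁ − p₀) / p₁.
PN = (0.442 − 0.107) / 0.442 = 0.335 / 0.442 ≈ 0.7579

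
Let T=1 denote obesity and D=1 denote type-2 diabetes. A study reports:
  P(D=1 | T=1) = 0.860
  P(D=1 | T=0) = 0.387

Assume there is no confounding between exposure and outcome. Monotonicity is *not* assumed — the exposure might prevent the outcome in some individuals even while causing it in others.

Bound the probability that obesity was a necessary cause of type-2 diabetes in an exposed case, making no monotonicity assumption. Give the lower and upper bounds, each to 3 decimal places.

0.550 ≤ PN ≤ 0.713

Let p₁ = 0.86, p₀ = 0.387.
Under exogeneity alone the bounds on PN are max{0,(p₁−p₀)/p₁} ≤ PN ≤ min{1,(1−p₀)/p₁}.
  lower = (p₁ − p₀)/p₁ = 0.473 / 0.86 ≈ 0.5500
  upper = min{1, (1 − p₀)/p₁} = 0.613 / 0.86 ≈ 0.7128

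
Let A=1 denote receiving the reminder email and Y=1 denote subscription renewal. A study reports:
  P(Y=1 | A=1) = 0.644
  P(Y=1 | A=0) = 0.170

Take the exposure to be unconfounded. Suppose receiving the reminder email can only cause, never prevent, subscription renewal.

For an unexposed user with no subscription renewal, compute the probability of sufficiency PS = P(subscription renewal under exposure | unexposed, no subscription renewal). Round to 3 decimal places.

PS ≈ 0.571

Let p₁ = 0.644, p₀ = 0.17.
Under exogeneity and monotonicity, PS = (p₁ − p₀) / (1 − p₀).
PS = (0.644 − 0.17) / (1 − 0.17) = 0.474 / 0.83 ≈ 0.5711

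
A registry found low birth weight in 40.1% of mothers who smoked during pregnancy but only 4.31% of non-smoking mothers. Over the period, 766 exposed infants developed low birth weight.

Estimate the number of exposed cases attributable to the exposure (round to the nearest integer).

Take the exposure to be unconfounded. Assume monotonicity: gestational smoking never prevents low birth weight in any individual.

p₁ = 0.401, p₀ = 0.0431.
PN = (p₁ − p₀)/p₁ = (0.401 − 0.0431) / 0.401 ≈ 0.89252.
Attributable cases ≈ PN × (exposed cases) = 0.89252 × 766 ≈ 683.67.

about 684 cases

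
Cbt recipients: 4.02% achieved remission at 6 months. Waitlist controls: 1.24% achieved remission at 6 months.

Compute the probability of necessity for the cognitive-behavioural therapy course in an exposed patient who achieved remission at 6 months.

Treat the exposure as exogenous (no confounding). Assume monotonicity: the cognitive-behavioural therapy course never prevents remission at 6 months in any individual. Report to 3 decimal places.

p₁ = 0.0402, p₀ = 0.0124.
Under exogeneity and monotonicity, PN = (p₁ − p₀) / p₁.
PN = (0.0402 − 0.0124) / 0.0402 = 0.0278 / 0.0402 ≈ 0.6915

PN ≈ 0.692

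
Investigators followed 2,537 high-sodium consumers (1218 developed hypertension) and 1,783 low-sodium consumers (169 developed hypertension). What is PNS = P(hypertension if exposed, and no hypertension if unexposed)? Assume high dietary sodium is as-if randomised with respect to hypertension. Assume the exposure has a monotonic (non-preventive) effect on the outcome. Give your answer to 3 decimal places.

PNS ≈ 0.385

p₁ = P(outcome | exposed) = 1218/2537 = 0.48009
p₀ = P(outcome | unexposed) = 169/1783 = 0.094784
Under exogeneity and monotonicity, PNS = p₁ − p₀.
PNS = 0.48009 − 0.094784 = 0.38531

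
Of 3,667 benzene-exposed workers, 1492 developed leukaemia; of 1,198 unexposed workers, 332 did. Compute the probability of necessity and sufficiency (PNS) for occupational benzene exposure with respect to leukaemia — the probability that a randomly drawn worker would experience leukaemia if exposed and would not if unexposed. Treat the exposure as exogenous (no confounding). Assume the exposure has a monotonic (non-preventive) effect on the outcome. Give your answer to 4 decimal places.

p₁ = P(outcome | exposed) = 1492/3667 = 0.40687
p₀ = P(outcome | unexposed) = 332/1198 = 0.27713
Under exogeneity and monotonicity, PNS = p₁ − p₀.
PNS = 0.40687 − 0.27713 = 0.12974

PNS ≈ 0.1297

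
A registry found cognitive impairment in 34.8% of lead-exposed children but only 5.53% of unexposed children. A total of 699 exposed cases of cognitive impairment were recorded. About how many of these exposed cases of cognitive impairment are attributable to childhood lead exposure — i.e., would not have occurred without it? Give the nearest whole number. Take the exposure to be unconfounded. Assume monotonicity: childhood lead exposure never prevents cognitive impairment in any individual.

p₁ = 0.348, p₀ = 0.0553.
PN = (p₁ − p₀)/p₁ = (0.348 − 0.0553) / 0.348 ≈ 0.84109.
Attributable cases ≈ PN × (exposed cases) = 0.84109 × 699 ≈ 587.92.

about 588 cases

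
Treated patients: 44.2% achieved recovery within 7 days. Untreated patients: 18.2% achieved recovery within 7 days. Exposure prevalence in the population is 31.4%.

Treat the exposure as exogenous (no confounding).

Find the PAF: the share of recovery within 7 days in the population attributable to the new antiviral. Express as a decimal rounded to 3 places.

PAF ≈ 0.310

p₁ = 0.442, p₀ = 0.182.
Overall risk P(Y=1) = π·p₁ + (1−π)·p₀ = 0.314×0.442 + 0.686×0.182 = 0.26364.
Under exogeneity, PAF = [P(Y=1) − p₀] / P(Y=1).
PAF = (0.26364 − 0.182) / 0.26364 ≈ 0.3097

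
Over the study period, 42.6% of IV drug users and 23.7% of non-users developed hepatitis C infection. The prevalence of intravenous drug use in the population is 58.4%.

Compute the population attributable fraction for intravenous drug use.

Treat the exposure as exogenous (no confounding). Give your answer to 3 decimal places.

PAF ≈ 0.318

p₁ = 0.426, p₀ = 0.237.
Overall risk P(Y=1) = π·p₁ + (1−π)·p₀ = 0.584×0.426 + 0.416×0.237 = 0.34738.
Under exogeneity, PAF = [P(Y=1) − p₀] / P(Y=1).
PAF = (0.34738 − 0.237) / 0.34738 ≈ 0.3177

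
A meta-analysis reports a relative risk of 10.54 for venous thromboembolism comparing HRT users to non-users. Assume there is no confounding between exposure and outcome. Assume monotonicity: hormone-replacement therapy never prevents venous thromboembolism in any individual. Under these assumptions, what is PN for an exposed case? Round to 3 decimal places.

Under exogeneity and monotonicity, PN = (RR − 1) / RR = 1 − 1/RR.
PN = (10.54 − 1) / 10.54 = 9.54 / 10.54 ≈ 0.9051

PN ≈ 0.905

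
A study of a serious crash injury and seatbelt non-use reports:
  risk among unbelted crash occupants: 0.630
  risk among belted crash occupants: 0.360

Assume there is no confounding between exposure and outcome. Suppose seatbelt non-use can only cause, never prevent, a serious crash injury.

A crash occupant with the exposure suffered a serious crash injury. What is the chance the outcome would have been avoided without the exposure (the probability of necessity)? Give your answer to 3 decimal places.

Let p₁ = 0.63, p₀ = 0.36.
Under exogeneity and monotonicity, PN = (p₁ − p₀) / p₁.
PN = (0.63 − 0.36) / 0.63 = 0.27 / 0.63 ≈ 0.4286

PN ≈ 0.429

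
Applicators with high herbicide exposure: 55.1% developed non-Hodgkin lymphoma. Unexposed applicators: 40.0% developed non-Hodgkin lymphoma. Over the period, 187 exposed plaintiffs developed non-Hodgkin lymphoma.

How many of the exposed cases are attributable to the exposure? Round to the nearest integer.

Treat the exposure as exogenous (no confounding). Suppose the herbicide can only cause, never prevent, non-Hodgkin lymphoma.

about 51 cases

p₁ = 0.551, p₀ = 0.4.
PN = (p₁ − p₀)/p₁ = (0.551 − 0.4) / 0.551 ≈ 0.27405.
Attributable cases ≈ PN × (exposed cases) = 0.27405 × 187 ≈ 51.25.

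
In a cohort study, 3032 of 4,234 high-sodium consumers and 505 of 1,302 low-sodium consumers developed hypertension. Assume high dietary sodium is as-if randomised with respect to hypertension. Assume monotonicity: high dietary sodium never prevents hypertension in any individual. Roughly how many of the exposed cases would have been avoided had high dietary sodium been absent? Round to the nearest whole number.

p₁ = P(outcome | exposed) = 3032/4234 = 0.71611
p₀ = P(outcome | unexposed) = 505/1302 = 0.38786
PN = (p₁ − p₀)/p₁ = (0.71611 − 0.38786) / 0.71611 ≈ 0.45837.
Attributable cases ≈ PN × (exposed cases) = 0.45837 × 3032 ≈ 1389.78.

about 1390 cases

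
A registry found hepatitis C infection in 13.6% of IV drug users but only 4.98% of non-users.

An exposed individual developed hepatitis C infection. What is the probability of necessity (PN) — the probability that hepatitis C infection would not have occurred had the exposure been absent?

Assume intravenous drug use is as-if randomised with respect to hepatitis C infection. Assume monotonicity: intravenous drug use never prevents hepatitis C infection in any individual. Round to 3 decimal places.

p₁ = 0.136, p₀ = 0.0498.
Under exogeneity and monotonicity, PN = (p₁ − p₀) / p₁.
PN = (0.136 − 0.0498) / 0.136 = 0.0862 / 0.136 ≈ 0.6338

PN ≈ 0.634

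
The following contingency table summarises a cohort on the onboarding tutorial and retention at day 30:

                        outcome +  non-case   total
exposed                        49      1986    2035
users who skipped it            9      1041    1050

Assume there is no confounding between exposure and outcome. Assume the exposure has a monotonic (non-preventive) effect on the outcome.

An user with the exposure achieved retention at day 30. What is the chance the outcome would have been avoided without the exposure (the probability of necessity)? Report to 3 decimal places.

p₁ = P(outcome | exposed) = 49/2035 = 0.024079
p₀ = P(outcome | unexposed) = 9/1050 = 0.0085714
Under exogeneity and monotonicity, PN = (p₁ − p₀)/p₁.
PN = (0.024079 − 0.0085714) / 0.024079 ≈ 0.6440

PN ≈ 0.644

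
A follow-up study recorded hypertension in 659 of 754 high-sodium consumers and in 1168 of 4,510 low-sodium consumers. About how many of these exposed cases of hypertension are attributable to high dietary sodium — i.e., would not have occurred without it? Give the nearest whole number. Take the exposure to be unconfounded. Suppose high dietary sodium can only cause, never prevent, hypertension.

about 464 cases

p₁ = P(outcome | exposed) = 659/754 = 0.87401
p₀ = P(outcome | unexposed) = 1168/4510 = 0.25898
PN = (p₁ − p₀)/p₁ = (0.87401 − 0.25898) / 0.87401 ≈ 0.70369.
Attributable cases ≈ PN × (exposed cases) = 0.70369 × 659 ≈ 463.73.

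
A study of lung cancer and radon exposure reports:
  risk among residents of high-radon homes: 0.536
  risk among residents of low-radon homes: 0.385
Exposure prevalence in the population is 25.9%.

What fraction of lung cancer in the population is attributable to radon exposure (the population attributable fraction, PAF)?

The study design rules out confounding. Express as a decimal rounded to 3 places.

PAF ≈ 0.092

Let p₁ = 0.536, p₀ = 0.385.
Overall risk P(Y=1) = π·p₁ + (1−π)·p₀ = 0.259×0.536 + 0.741×0.385 = 0.42411.
Under exogeneity, PAF = [P(Y=1) − p₀] / P(Y=1).
PAF = (0.42411 − 0.385) / 0.42411 ≈ 0.0922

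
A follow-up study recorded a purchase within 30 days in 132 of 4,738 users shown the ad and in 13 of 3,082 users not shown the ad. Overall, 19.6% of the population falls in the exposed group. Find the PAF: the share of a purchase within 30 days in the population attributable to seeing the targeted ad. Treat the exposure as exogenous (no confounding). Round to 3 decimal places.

p₁ = P(outcome | exposed) = 132/4738 = 0.02786
p₀ = P(outcome | unexposed) = 13/3082 = 0.004218
Overall risk P(Y=1) = π·p₁ + (1−π)·p₀ = 0.196×0.02786 + 0.804×0.004218 = 0.0088518.
Under exogeneity, PAF = [P(Y=1) − p₀] / P(Y=1).
PAF = (0.0088518 − 0.004218) / 0.0088518 ≈ 0.5235

PAF ≈ 0.523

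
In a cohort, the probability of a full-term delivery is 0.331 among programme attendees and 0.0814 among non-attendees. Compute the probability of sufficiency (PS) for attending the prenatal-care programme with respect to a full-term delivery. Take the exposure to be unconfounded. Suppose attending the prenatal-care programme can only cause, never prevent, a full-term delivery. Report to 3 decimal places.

PS ≈ 0.272

Let p₁ = 0.331, p₀ = 0.0814.
Under exogeneity and monotonicity, PS = (p₁ − p₀) / (1 − p₀).
PS = (0.331 − 0.0814) / (1 − 0.0814) = 0.2496 / 0.9186 ≈ 0.2717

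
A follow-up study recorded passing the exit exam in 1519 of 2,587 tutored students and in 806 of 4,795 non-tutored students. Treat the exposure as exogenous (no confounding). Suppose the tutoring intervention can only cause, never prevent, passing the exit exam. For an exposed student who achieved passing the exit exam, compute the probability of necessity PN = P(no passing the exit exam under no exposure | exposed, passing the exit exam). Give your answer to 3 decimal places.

p₁ = P(outcome | exposed) = 1519/2587 = 0.58717
p₀ = P(outcome | unexposed) = 806/4795 = 0.16809
Under exogeneity and monotonicity, PN = (p₁ − p₀) / p₁.
PN = (0.58717 − 0.16809) / 0.58717 = 0.41907 / 0.58717 ≈ 0.7137

PN ≈ 0.714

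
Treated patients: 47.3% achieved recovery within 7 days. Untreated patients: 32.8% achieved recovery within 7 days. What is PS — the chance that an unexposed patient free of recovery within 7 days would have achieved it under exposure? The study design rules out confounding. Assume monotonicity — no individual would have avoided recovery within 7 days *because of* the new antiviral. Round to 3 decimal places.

PS ≈ 0.216

p₁ = 0.473, p₀ = 0.328.
Under exogeneity and monotonicity, PS = (p₁ − p₀) / (1 − p₀).
PS = (0.473 − 0.328) / (1 − 0.328) = 0.145 / 0.672 ≈ 0.2158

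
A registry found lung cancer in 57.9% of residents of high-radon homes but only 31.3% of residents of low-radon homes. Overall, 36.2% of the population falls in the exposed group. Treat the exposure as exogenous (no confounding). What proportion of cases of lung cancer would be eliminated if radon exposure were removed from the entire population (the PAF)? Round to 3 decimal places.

p₁ = 0.579, p₀ = 0.313.
Overall risk P(Y=1) = π·p₁ + (1−π)·p₀ = 0.362×0.579 + 0.638×0.313 = 0.40929.
Under exogeneity, PAF = [P(Y=1) − p₀] / P(Y=1).
PAF = (0.40929 − 0.313) / 0.40929 ≈ 0.2353

PAF ≈ 0.235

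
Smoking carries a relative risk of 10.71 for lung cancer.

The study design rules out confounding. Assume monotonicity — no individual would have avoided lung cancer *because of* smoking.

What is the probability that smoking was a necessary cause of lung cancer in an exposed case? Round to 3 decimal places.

PN ≈ 0.907

Under exogeneity and monotonicity, PN = (RR − 1) / RR = 1 − 1/RR.
PN = (10.71 − 1) / 10.71 = 9.71 / 10.71 ≈ 0.9066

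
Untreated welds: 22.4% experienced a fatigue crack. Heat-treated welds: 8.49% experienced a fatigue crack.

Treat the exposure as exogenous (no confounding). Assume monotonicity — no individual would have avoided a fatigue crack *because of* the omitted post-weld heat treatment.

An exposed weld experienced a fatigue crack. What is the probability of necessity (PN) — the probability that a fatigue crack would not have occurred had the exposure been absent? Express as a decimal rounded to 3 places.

p₁ = 0.224, p₀ = 0.0849.
Under exogeneity and monotonicity, PN = (p₁ − p₀) / p₁.
PN = (0.224 − 0.0849) / 0.224 = 0.1391 / 0.224 ≈ 0.6210

PN ≈ 0.621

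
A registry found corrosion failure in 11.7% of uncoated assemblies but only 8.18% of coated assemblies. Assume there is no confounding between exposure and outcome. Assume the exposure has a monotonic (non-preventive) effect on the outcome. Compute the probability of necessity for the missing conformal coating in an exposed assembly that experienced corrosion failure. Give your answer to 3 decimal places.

PN ≈ 0.301

p₁ = 0.117, p₀ = 0.0818.
Under exogeneity and monotonicity, PN = (p₁ − p₀) / p₁.
PN = (0.117 − 0.0818) / 0.117 = 0.0352 / 0.117 ≈ 0.3009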